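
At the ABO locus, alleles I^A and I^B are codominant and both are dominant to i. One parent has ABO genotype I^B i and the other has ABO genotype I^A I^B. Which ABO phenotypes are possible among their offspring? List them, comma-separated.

Gametes from I^B i × I^A I^B give offspring ABO genotypes I^A I^B, I^A i, I^B I^B, I^B i, i.e. phenotypes A, B, AB.

A, B, AB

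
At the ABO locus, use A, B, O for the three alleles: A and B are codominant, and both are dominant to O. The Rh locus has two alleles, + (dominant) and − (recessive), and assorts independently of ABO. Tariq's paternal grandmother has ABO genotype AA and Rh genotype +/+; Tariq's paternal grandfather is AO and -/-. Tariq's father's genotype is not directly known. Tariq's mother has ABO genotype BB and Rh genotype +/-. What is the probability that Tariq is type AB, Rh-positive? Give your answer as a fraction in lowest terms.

Tariq's father's ABO genotype from AA × AO: 1/2 AA, 1/2 AO.
Crossing each possibility with the mother BB and summing P(type AB): 1/2·1 + 1/2·1/2 = 3/4.
Similarly for Rh via the father's Rh distribution: P(Rh+) = 3/4.
Independent loci: 3/4 × 3/4 = 9/16.

9/16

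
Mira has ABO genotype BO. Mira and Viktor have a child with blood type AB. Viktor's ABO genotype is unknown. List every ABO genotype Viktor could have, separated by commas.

For each candidate genotype of Viktor, check whether crossing it with BO can produce every observed child phenotype.
  AA → possible child types {A, AB} ✓
  AB → possible child types {A, B, AB} ✓
  AO → possible child types {O, A, B, AB} ✓
  BB → possible child types {B} ✗
  BO → possible child types {O, B} ✗
  OO → possible child types {O, B} ✗

AA, AB, AO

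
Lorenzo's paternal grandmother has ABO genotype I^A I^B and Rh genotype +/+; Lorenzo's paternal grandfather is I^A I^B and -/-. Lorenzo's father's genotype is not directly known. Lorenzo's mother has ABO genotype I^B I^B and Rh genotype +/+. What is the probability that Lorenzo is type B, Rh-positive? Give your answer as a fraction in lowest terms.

Lorenzo's father's ABO genotype from I^A I^B × I^A I^B: 1/4 I^A I^A, 1/2 I^A I^B, 1/4 I^B I^B.
Crossing each possibility with the mother I^B I^B and summing P(type B): 1/4·0 + 1/2·1/2 + 1/4·1 = 1/2.
Similarly for Rh via the father's Rh distribution: P(Rh+) = 1.
Independent loci: 1/2 × 1 = 1/2.

1/2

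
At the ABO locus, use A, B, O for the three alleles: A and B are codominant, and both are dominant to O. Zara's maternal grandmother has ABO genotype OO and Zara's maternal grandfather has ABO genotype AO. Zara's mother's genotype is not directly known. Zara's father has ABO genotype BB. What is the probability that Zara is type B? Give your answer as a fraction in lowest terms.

Zara's mother's ABO genotype from OO × AO: 1/2 AO, 1/2 OO.
Crossing each possibility with the father BB and summing P(type B): 1/2·1/2 + 1/2·1 = 3/4.

3/4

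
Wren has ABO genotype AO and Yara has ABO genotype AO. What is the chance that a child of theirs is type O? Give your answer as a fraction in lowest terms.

1/4

ABO cross AO × AO → offspring phenotypes: 1/4 O, 3/4 A.
So P(type O) = 1/4.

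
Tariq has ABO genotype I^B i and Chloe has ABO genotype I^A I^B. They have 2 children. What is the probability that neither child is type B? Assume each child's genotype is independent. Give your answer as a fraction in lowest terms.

ABO cross I^B i × I^A I^B → 1/4 A, 1/2 B, 1/4 AB.
So P(type B) = 1/2 per child.
P(not type B) = 1/2 for one child; (1/2)^2 = 1/4.

1/4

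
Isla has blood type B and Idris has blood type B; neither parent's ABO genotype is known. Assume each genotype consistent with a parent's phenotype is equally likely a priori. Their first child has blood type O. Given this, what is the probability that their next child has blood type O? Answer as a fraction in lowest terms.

1/4

Possible genotypes: Isla ∈ {BB, BO}; Idris ∈ {BB, BO}.
Weight each parental genotype pair by prior × P(type-O child):
  BO × BO: posterior weight 1; P(next child type O) = 1/4.
Weighted sum = 1/4.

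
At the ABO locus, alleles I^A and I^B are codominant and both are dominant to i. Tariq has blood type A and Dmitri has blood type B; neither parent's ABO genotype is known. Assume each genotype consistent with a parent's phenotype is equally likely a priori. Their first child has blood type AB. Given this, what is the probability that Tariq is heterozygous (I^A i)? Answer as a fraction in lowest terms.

1/3

Possible genotypes: Tariq ∈ {I^A I^A, I^A i}; Dmitri ∈ {I^B I^B, I^B i}.
Weight each parental genotype pair by prior × P(type-AB child):
  I^A I^A × I^B I^B: posterior weight 4/9.
  I^A I^A × I^B i: posterior weight 2/9.
  I^A i × I^B I^B: posterior weight 2/9.
  I^A i × I^B i: posterior weight 1/9.
Sum the posterior weight over pairs where Tariq is I^A i: 1/3.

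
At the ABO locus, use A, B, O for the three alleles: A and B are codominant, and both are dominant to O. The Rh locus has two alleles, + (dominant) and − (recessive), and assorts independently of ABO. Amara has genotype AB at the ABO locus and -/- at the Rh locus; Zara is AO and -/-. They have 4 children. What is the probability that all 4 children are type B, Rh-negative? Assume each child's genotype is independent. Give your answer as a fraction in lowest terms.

1/256

ABO cross AB × AO → 1/2 A, 1/4 B, 1/4 AB.
Rh cross -/- × -/- → 1 Rh-; so P(type B, Rh-negative) = 1/4 × 1 = 1/4 per child.
All 4 independent: (1/4)^4 = 1/256.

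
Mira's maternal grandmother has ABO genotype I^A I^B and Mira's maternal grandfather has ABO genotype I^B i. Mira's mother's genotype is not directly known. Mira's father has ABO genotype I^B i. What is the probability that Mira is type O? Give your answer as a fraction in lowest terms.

Mira's mother's ABO genotype from I^A I^B × I^B i: 1/4 I^A I^B, 1/4 I^A i, 1/4 I^B I^B, 1/4 I^B i.
Crossing each possibility with the father I^B i and summing P(type O): 1/4·0 + 1/4·1/4 + 1/4·0 + 1/4·1/4 = 1/8.

1/8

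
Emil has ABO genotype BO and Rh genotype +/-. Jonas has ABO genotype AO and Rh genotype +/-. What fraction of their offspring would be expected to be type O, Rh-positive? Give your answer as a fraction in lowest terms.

ABO cross BO × AO → offspring phenotypes: 1/4 O, 1/4 A, 1/4 B, 1/4 AB.
Rh cross +/- × +/- → 3/4 Rh+, 1/4 Rh-.
Independent loci: P(type O, Rh-positive) = 1/4 × 3/4 = 3/16.

3/16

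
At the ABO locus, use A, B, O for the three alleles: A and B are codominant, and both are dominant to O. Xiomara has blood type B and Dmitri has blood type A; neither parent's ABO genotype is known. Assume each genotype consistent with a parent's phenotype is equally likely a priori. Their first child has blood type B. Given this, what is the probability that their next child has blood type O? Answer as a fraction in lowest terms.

Possible genotypes: Xiomara ∈ {BB, BO}; Dmitri ∈ {AA, AO}.
Weight each parental genotype pair by prior × P(type-B child):
  BB × AO: posterior weight 2/3; P(next child type O) = 0.
  BO × AO: posterior weight 1/3; P(next child type O) = 1/4.
Weighted sum = 1/12.

1/12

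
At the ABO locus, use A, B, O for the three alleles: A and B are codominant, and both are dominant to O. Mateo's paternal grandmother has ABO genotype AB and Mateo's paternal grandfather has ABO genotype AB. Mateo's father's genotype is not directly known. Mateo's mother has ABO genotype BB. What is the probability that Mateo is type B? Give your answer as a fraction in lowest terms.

Mateo's father's ABO genotype from AB × AB: 1/4 AA, 1/2 AB, 1/4 BB.
Crossing each possibility with the mother BB and summing P(type B): 1/4·0 + 1/2·1/2 + 1/4·1 = 1/2.

1/2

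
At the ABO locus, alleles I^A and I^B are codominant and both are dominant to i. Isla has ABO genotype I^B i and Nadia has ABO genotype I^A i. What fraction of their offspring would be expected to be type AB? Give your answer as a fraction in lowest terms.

ABO cross I^B i × I^A i → offspring phenotypes: 1/4 O, 1/4 A, 1/4 B, 1/4 AB.
So P(type AB) = 1/4.

1/4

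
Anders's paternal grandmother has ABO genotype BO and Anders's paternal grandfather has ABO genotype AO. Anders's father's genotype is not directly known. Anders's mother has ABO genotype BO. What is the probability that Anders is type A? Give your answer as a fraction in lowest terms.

Anders's father's ABO genotype from BO × AO: 1/4 AB, 1/4 AO, 1/4 BO, 1/4 OO.
Crossing each possibility with the mother BO and summing P(type A): 1/4·1/4 + 1/4·1/4 + 1/4·0 + 1/4·0 = 1/8.

1/8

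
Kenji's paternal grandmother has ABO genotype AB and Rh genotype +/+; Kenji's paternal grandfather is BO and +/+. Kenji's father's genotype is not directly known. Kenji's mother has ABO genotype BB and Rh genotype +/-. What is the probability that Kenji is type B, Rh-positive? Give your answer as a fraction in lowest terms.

3/4

Kenji's father's ABO genotype from AB × BO: 1/4 AB, 1/4 AO, 1/4 BB, 1/4 BO.
Crossing each possibility with the mother BB and summing P(type B): 1/4·1/2 + 1/4·1/2 + 1/4·1 + 1/4·1 = 3/4.
Similarly for Rh via the father's Rh distribution: P(Rh+) = 1.
Independent loci: 3/4 × 1 = 3/4.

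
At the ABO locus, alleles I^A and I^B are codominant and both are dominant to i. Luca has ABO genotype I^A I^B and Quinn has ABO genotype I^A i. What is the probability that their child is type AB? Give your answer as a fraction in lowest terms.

ABO cross I^A I^B × I^A i → offspring phenotypes: 1/2 A, 1/4 B, 1/4 AB.
So P(type AB) = 1/4.

1/4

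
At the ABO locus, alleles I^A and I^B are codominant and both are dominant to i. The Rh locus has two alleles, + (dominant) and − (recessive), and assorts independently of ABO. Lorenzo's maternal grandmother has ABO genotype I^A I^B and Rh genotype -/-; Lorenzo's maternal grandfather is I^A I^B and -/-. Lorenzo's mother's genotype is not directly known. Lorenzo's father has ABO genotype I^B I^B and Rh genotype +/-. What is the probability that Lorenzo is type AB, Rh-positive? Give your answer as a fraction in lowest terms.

1/4

Lorenzo's mother's ABO genotype from I^A I^B × I^A I^B: 1/4 I^A I^A, 1/2 I^A I^B, 1/4 I^B I^B.
Crossing each possibility with the father I^B I^B and summing P(type AB): 1/4·1 + 1/2·1/2 + 1/4·0 = 1/2.
Similarly for Rh via the mother's Rh distribution: P(Rh+) = 1/2.
Independent loci: 1/2 × 1/2 = 1/4.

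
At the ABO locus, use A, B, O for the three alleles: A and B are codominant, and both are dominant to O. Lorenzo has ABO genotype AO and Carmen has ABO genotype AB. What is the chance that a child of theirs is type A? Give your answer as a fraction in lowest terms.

1/2

ABO cross AO × AB → offspring phenotypes: 1/2 A, 1/4 B, 1/4 AB.
So P(type A) = 1/2.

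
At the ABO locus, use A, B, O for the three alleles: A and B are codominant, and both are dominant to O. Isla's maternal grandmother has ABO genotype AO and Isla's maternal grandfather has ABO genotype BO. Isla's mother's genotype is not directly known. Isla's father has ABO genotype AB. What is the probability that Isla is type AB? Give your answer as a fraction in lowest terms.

Isla's mother's ABO genotype from AO × BO: 1/4 AB, 1/4 AO, 1/4 BO, 1/4 OO.
Crossing each possibility with the father AB and summing P(type AB): 1/4·1/2 + 1/4·1/4 + 1/4·1/4 + 1/4·0 = 1/4.

1/4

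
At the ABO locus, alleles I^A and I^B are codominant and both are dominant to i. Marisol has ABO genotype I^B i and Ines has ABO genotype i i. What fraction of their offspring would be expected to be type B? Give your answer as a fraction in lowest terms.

1/2

ABO cross I^B i × i i → offspring phenotypes: 1/2 O, 1/2 B.
So P(type B) = 1/2.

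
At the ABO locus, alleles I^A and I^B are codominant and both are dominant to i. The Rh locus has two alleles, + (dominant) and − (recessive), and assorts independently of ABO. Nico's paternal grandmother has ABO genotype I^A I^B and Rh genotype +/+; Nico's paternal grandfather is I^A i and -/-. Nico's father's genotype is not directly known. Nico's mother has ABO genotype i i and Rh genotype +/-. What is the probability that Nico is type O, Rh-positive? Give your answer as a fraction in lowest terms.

3/16

Nico's father's ABO genotype from I^A I^B × I^A i: 1/4 I^A I^A, 1/4 I^A I^B, 1/4 I^A i, 1/4 I^B i.
Crossing each possibility with the mother i i and summing P(type O): 1/4·0 + 1/4·0 + 1/4·1/2 + 1/4·1/2 = 1/4.
Similarly for Rh via the father's Rh distribution: P(Rh+) = 3/4.
Independent loci: 1/4 × 3/4 = 3/16.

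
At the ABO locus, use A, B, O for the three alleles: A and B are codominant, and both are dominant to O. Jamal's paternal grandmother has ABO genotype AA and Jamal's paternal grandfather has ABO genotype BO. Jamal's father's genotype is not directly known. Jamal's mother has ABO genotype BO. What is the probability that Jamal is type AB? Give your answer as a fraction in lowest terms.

Jamal's father's ABO genotype from AA × BO: 1/2 AB, 1/2 AO.
Crossing each possibility with the mother BO and summing P(type AB): 1/2·1/4 + 1/2·1/4 = 1/4.

1/4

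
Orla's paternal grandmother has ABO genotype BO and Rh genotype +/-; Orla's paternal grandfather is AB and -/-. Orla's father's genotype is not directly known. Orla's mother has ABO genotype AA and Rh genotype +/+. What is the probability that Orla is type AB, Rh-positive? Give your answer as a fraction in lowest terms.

1/2

Orla's father's ABO genotype from BO × AB: 1/4 AB, 1/4 AO, 1/4 BB, 1/4 BO.
Crossing each possibility with the mother AA and summing P(type AB): 1/4·1/2 + 1/4·0 + 1/4·1 + 1/4·1/2 = 1/2.
Similarly for Rh via the father's Rh distribution: P(Rh+) = 1.
Independent loci: 1/2 × 1 = 1/2.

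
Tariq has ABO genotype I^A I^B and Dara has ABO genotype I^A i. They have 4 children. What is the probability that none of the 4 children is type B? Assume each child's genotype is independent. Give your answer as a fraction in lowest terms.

81/256

ABO cross I^A I^B × I^A i → 1/2 A, 1/4 B, 1/4 AB.
So P(type B) = 1/4 per child.
P(not type B) = 3/4 for one child; (3/4)^4 = 81/256.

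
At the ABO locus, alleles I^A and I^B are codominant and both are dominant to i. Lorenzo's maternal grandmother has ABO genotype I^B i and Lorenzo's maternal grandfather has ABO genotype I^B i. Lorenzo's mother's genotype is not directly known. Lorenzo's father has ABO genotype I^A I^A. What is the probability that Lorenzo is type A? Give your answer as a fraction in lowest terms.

Lorenzo's mother's ABO genotype from I^B i × I^B i: 1/4 I^B I^B, 1/2 I^B i, 1/4 i i.
Crossing each possibility with the father I^A I^A and summing P(type A): 1/4·0 + 1/2·1/2 + 1/4·1 = 1/2.

1/2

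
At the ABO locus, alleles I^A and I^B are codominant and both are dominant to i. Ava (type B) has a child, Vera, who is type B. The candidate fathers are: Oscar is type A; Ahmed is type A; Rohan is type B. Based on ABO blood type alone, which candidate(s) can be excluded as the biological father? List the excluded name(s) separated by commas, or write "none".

A candidate is excluded only if no genotype consistent with his phenotype could produce a type B child with a type B mother.
Every candidate has at least one consistent genotype combination, so none can be excluded.

none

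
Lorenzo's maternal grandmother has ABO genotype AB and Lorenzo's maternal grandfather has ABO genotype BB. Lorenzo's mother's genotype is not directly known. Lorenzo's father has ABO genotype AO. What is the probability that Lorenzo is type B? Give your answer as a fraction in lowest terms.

3/8

Lorenzo's mother's ABO genotype from AB × BB: 1/2 AB, 1/2 BB.
Crossing each possibility with the father AO and summing P(type B): 1/2·1/4 + 1/2·1/2 = 3/8.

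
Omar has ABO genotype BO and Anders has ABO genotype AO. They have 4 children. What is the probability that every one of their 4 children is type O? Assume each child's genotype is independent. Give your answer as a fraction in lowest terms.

ABO cross BO × AO → 1/4 O, 1/4 A, 1/4 B, 1/4 AB.
So P(type O) = 1/4 per child.
All 4 independent: (1/4)^4 = 1/256.

1/256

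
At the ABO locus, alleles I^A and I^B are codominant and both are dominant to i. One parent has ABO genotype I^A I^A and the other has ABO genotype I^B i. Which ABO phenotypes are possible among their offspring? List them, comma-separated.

Gametes from I^A I^A × I^B i give offspring ABO genotypes I^A I^B, I^A i, i.e. phenotypes A, AB.

A, AB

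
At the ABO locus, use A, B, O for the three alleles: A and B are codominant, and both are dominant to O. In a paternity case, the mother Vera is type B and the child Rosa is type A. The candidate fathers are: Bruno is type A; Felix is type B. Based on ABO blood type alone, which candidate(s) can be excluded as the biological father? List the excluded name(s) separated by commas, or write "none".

Felix

A candidate is excluded only if no genotype consistent with his phenotype could produce a type A child with a type B mother.
Felix (type B): no genotype consistent with that phenotype can produce a type-A child with a type-B mother.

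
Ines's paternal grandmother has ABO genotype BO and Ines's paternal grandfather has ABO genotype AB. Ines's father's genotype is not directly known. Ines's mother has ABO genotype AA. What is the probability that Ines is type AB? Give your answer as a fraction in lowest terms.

1/2

Ines's father's ABO genotype from BO × AB: 1/4 AB, 1/4 AO, 1/4 BB, 1/4 BO.
Crossing each possibility with the mother AA and summing P(type AB): 1/4·1/2 + 1/4·0 + 1/4·1 + 1/4·1/2 = 1/2.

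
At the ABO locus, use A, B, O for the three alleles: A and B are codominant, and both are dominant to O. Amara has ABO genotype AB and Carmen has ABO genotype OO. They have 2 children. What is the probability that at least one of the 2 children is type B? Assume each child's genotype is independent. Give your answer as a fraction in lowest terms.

ABO cross AB × OO → 1/2 A, 1/2 B.
So P(type B) = 1/2 per child.
P(none) = (1/2)^2 = 1/4; P(at least one) = 1 − 1/4 = 3/4.

3/4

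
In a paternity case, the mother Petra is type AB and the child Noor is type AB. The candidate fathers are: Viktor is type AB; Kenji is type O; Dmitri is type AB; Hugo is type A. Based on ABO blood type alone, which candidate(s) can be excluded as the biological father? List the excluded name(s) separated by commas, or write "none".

Kenji

A candidate is excluded only if no genotype consistent with his phenotype could produce a type AB child with a type AB mother.
Kenji (type O): no genotype consistent with that phenotype can produce a type-AB child with a type-AB mother.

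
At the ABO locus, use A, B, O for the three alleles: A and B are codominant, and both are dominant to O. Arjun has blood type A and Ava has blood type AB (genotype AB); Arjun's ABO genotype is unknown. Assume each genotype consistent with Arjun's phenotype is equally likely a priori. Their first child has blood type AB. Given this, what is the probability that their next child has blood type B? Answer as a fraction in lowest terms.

Possible genotypes: Arjun ∈ {AA, AO}; Ava ∈ {AB}.
Weight each parental genotype pair by prior × P(type-AB child):
  AA × AB: posterior weight 2/3; P(next child type B) = 0.
  AO × AB: posterior weight 1/3; P(next child type B) = 1/4.
Weighted sum = 1/12.

1/12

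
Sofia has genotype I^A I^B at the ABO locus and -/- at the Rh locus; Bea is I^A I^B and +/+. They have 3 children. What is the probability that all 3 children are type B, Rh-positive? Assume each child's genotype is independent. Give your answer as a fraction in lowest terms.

ABO cross I^A I^B × I^A I^B → 1/4 A, 1/4 B, 1/2 AB.
Rh cross -/- × +/+ → 1 Rh+; so P(type B, Rh-positive) = 1/4 × 1 = 1/4 per child.
All 3 independent: (1/4)^3 = 1/64.

1/64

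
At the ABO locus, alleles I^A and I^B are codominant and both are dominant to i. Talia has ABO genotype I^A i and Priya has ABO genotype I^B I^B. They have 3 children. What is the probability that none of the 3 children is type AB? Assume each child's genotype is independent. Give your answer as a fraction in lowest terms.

1/8

ABO cross I^A i × I^B I^B → 1/2 B, 1/2 AB.
So P(type AB) = 1/2 per child.
P(not type AB) = 1/2 for one child; (1/2)^3 = 1/8.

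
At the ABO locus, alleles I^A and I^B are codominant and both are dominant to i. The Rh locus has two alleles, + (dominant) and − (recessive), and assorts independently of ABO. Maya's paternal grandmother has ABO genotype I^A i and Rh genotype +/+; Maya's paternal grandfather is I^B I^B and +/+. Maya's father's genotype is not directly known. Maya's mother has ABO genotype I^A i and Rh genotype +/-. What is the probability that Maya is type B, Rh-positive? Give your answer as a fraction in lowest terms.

Maya's father's ABO genotype from I^A i × I^B I^B: 1/2 I^A I^B, 1/2 I^B i.
Crossing each possibility with the mother I^A i and summing P(type B): 1/2·1/4 + 1/2·1/4 = 1/4.
Similarly for Rh via the father's Rh distribution: P(Rh+) = 1.
Independent loci: 1/4 × 1 = 1/4.

1/4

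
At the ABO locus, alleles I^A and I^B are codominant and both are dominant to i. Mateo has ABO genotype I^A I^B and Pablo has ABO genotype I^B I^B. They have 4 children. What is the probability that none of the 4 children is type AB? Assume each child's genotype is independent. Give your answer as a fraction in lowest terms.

1/16

ABO cross I^A I^B × I^B I^B → 1/2 B, 1/2 AB.
So P(type AB) = 1/2 per child.
P(not type AB) = 1/2 for one child; (1/2)^4 = 1/16.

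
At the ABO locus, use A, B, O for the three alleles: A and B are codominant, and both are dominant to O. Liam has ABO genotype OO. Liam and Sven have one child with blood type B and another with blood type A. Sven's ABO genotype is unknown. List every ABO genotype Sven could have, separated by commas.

For each candidate genotype of Sven, check whether crossing it with OO can produce every observed child phenotype.
  AA → possible child types {A} ✗
  AB → possible child types {A, B} ✓
  AO → possible child types {O, A} ✗
  BB → possible child types {B} ✗
  BO → possible child types {O, B} ✗
  OO → possible child types {O} ✗

AB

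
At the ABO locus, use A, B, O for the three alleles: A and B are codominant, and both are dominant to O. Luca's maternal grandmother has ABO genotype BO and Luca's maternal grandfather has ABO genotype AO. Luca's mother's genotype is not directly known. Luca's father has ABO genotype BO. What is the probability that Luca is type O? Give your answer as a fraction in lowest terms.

1/4

Luca's mother's ABO genotype from BO × AO: 1/4 AB, 1/4 AO, 1/4 BO, 1/4 OO.
Crossing each possibility with the father BO and summing P(type O): 1/4·0 + 1/4·1/4 + 1/4·1/4 + 1/4·1/2 = 1/4.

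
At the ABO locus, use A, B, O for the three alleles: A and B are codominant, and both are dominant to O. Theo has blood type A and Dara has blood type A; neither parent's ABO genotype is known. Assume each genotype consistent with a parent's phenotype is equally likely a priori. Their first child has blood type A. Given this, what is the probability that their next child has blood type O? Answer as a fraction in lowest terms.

Possible genotypes: Theo ∈ {AA, AO}; Dara ∈ {AA, AO}.
Weight each parental genotype pair by prior × P(type-A child):
  AA × AA: posterior weight 4/15; P(next child type O) = 0.
  AA × AO: posterior weight 4/15; P(next child type O) = 0.
  AO × AA: posterior weight 4/15; P(next child type O) = 0.
  AO × AO: posterior weight 1/5; P(next child type O) = 1/4.
Weighted sum = 1/20.

1/20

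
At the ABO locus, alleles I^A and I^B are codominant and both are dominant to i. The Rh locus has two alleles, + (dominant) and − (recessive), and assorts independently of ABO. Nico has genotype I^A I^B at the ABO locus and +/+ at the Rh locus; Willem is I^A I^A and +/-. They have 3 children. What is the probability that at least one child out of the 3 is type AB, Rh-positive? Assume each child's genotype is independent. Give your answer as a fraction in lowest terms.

ABO cross I^A I^B × I^A I^A → 1/2 A, 1/2 AB.
Rh cross +/+ × +/- → 1 Rh+; so P(type AB, Rh-positive) = 1/2 × 1 = 1/2 per child.
P(none) = (1/2)^3 = 1/8; P(at least one) = 1 − 1/8 = 7/8.

7/8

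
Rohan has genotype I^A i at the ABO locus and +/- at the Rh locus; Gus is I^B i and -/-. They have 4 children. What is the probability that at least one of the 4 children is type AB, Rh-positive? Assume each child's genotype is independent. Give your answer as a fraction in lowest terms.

1695/4096

ABO cross I^A i × I^B i → 1/4 O, 1/4 A, 1/4 B, 1/4 AB.
Rh cross +/- × -/- → 1/2 Rh+, 1/2 Rh-; so P(type AB, Rh-positive) = 1/4 × 1/2 = 1/8 per child.
P(none) = (7/8)^4 = 2401/4096; P(at least one) = 1 − 2401/4096 = 1695/4096.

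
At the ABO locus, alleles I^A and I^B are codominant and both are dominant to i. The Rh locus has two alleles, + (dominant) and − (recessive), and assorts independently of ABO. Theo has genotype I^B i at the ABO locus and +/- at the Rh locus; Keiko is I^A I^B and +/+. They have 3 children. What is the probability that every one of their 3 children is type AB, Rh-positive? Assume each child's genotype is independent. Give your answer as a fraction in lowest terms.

1/64

ABO cross I^B i × I^A I^B → 1/4 A, 1/2 B, 1/4 AB.
Rh cross +/- × +/+ → 1 Rh+; so P(type AB, Rh-positive) = 1/4 × 1 = 1/4 per child.
All 3 independent: (1/4)^3 = 1/64.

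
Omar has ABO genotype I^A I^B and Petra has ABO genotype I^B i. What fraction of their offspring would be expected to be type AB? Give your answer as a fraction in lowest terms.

ABO cross I^A I^B × I^B i → offspring phenotypes: 1/4 A, 1/2 B, 1/4 AB.
So P(type AB) = 1/4.

1/4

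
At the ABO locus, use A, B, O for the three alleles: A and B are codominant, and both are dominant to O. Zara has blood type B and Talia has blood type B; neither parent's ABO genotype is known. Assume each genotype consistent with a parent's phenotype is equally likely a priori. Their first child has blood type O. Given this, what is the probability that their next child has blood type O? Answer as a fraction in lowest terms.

Possible genotypes: Zara ∈ {BB, BO}; Talia ∈ {BB, BO}.
Weight each parental genotype pair by prior × P(type-O child):
  BO × BO: posterior weight 1; P(next child type O) = 1/4.
Weighted sum = 1/4.

1/4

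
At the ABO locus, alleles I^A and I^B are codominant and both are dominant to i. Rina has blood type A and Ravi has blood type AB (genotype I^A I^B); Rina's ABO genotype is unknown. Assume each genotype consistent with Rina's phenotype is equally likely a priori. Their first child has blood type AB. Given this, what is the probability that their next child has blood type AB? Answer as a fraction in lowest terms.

Possible genotypes: Rina ∈ {I^A I^A, I^A i}; Ravi ∈ {I^A I^B}.
Weight each parental genotype pair by prior × P(type-AB child):
  I^A I^A × I^A I^B: posterior weight 2/3; P(next child type AB) = 1/2.
  I^A i × I^A I^B: posterior weight 1/3; P(next child type AB) = 1/4.
Weighted sum = 5/12.

5/12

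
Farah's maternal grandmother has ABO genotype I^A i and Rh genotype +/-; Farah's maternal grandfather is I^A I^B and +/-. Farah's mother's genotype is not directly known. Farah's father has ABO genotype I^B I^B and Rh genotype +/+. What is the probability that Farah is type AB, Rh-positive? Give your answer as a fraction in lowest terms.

1/2

Farah's mother's ABO genotype from I^A i × I^A I^B: 1/4 I^A I^A, 1/4 I^A I^B, 1/4 I^A i, 1/4 I^B i.
Crossing each possibility with the father I^B I^B and summing P(type AB): 1/4·1 + 1/4·1/2 + 1/4·1/2 + 1/4·0 = 1/2.
Similarly for Rh via the mother's Rh distribution: P(Rh+) = 1.
Independent loci: 1/2 × 1 = 1/2.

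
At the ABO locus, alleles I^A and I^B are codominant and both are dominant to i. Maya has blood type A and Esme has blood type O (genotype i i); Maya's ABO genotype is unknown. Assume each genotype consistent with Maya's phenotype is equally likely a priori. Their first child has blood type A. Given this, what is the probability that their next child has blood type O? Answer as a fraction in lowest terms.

1/6

Possible genotypes: Maya ∈ {I^A I^A, I^A i}; Esme ∈ {i i}.
Weight each parental genotype pair by prior × P(type-A child):
  I^A I^A × i i: posterior weight 2/3; P(next child type O) = 0.
  I^A i × i i: posterior weight 1/3; P(next child type O) = 1/2.
Weighted sum = 1/6.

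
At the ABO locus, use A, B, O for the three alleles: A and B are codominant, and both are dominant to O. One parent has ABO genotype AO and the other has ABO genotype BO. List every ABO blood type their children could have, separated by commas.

Gametes from AO × BO give offspring ABO genotypes AB, AO, BO, OO, i.e. phenotypes O, A, B, AB.

O, A, B, AB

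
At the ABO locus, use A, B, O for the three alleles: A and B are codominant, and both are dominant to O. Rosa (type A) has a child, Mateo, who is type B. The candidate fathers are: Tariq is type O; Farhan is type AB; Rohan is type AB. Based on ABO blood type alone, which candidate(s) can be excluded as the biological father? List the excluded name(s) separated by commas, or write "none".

Tariq

A candidate is excluded only if no genotype consistent with his phenotype could produce a type B child with a type A mother.
Tariq (type O): no genotype consistent with that phenotype can produce a type-B child with a type-A mother.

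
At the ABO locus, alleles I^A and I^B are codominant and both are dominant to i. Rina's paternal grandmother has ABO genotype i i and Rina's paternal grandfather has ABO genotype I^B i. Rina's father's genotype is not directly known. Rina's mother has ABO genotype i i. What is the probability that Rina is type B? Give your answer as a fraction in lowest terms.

Rina's father's ABO genotype from i i × I^B i: 1/2 I^B i, 1/2 i i.
Crossing each possibility with the mother i i and summing P(type B): 1/2·1/2 + 1/2·0 = 1/4.

1/4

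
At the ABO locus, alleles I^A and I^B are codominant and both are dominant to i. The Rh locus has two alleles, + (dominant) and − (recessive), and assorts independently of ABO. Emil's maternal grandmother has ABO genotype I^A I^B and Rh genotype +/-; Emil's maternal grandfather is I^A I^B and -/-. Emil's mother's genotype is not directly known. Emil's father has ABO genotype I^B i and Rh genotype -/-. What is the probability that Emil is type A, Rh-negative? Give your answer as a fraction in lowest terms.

3/16

Emil's mother's ABO genotype from I^A I^B × I^A I^B: 1/4 I^A I^A, 1/2 I^A I^B, 1/4 I^B I^B.
Crossing each possibility with the father I^B i and summing P(type A): 1/4·1/2 + 1/2·1/4 + 1/4·0 = 1/4.
Similarly for Rh via the mother's Rh distribution: P(Rh-) = 3/4.
Independent loci: 1/4 × 3/4 = 3/16.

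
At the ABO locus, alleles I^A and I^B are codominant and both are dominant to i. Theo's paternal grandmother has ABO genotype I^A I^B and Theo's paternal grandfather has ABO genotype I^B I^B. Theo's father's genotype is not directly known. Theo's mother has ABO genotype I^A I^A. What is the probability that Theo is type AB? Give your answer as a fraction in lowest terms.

Theo's father's ABO genotype from I^A I^B × I^B I^B: 1/2 I^A I^B, 1/2 I^B I^B.
Crossing each possibility with the mother I^A I^A and summing P(type AB): 1/2·1/2 + 1/2·1 = 3/4.

3/4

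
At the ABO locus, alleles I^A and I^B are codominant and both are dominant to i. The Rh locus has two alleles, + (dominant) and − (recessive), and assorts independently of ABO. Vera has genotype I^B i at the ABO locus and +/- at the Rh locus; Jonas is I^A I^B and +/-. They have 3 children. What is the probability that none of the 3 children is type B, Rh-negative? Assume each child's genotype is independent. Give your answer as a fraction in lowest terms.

ABO cross I^B i × I^A I^B → 1/4 A, 1/2 B, 1/4 AB.
Rh cross +/- × +/- → 3/4 Rh+, 1/4 Rh-; so P(type B, Rh-negative) = 1/2 × 1/4 = 1/8 per child.
P(not type B, Rh-negative) = 7/8 for one child; (7/8)^3 = 343/512.

343/512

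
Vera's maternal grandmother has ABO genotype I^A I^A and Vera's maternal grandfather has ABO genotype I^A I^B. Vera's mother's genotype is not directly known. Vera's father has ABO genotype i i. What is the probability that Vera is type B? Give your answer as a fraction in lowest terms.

Vera's mother's ABO genotype from I^A I^A × I^A I^B: 1/2 I^A I^A, 1/2 I^A I^B.
Crossing each possibility with the father i i and summing P(type B): 1/2·0 + 1/2·1/2 = 1/4.

1/4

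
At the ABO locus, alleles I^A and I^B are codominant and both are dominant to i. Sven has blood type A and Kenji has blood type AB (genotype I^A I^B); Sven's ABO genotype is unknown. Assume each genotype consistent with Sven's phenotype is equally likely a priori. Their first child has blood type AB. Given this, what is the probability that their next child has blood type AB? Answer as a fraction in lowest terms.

5/12

Possible genotypes: Sven ∈ {I^A I^A, I^A i}; Kenji ∈ {I^A I^B}.
Weight each parental genotype pair by prior × P(type-AB child):
  I^A I^A × I^A I^B: posterior weight 2/3; P(next child type AB) = 1/2.
  I^A i × I^A I^B: posterior weight 1/3; P(next child type AB) = 1/4.
Weighted sum = 5/12.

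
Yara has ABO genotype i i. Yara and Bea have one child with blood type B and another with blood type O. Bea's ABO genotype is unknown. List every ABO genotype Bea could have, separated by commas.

I^B i

For each candidate genotype of Bea, check whether crossing it with i i can produce every observed child phenotype.
  I^A I^A → possible child types {A} ✗
  I^A I^B → possible child types {A, B} ✗
  I^A i → possible child types {O, A} ✗
  I^B I^B → possible child types {B} ✗
  I^B i → possible child types {O, B} ✓
  i i → possible child types {O} ✗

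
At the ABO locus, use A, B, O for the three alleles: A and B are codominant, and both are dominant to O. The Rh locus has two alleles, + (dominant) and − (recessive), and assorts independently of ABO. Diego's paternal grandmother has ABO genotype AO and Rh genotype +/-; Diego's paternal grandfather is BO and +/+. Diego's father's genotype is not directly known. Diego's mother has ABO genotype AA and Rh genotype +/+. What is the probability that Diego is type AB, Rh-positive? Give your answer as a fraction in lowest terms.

1/4

Diego's father's ABO genotype from AO × BO: 1/4 AB, 1/4 AO, 1/4 BO, 1/4 OO.
Crossing each possibility with the mother AA and summing P(type AB): 1/4·1/2 + 1/4·0 + 1/4·1/2 + 1/4·0 = 1/4.
Similarly for Rh via the father's Rh distribution: P(Rh+) = 1.
Independent loci: 1/4 × 1 = 1/4.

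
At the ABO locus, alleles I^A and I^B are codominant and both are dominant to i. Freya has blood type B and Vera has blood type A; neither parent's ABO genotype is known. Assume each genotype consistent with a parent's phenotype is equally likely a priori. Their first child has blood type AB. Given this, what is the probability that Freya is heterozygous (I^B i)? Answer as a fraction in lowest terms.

Possible genotypes: Freya ∈ {I^B I^B, I^B i}; Vera ∈ {I^A I^A, I^A i}.
Weight each parental genotype pair by prior × P(type-AB child):
  I^B I^B × I^A I^A: posterior weight 4/9.
  I^B I^B × I^A i: posterior weight 2/9.
  I^B i × I^A I^A: posterior weight 2/9.
  I^B i × I^A i: posterior weight 1/9.
Sum the posterior weight over pairs where Freya is I^B i: 1/3.

1/3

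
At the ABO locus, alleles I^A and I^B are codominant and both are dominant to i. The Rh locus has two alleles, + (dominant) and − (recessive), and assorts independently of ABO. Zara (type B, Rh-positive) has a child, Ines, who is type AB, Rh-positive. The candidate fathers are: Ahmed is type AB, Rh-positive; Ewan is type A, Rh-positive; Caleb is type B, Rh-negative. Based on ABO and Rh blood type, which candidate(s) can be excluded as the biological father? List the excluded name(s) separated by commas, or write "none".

A candidate is excluded only if no genotype consistent with his phenotype could produce a type AB, Rh-positive child with a type B, Rh-positive mother.
Caleb (type B, Rh-): no genotype consistent with that phenotype can produce a type-AB Rh+ child with a type-B mother.

Caleb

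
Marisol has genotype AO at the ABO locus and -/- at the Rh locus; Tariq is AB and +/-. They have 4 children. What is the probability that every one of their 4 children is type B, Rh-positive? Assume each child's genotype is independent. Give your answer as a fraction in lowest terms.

ABO cross AO × AB → 1/2 A, 1/4 B, 1/4 AB.
Rh cross -/- × +/- → 1/2 Rh+, 1/2 Rh-; so P(type B, Rh-positive) = 1/4 × 1/2 = 1/8 per child.
All 4 independent: (1/8)^4 = 1/4096.

1/4096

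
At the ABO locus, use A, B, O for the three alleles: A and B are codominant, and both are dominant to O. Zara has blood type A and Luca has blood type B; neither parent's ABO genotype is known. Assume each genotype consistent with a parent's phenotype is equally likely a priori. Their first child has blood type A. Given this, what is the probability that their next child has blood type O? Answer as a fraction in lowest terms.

Possible genotypes: Zara ∈ {AA, AO}; Luca ∈ {BB, BO}.
Weight each parental genotype pair by prior × P(type-A child):
  AA × BO: posterior weight 2/3; P(next child type O) = 0.
  AO × BO: posterior weight 1/3; P(next child type O) = 1/4.
Weighted sum = 1/12.

1/12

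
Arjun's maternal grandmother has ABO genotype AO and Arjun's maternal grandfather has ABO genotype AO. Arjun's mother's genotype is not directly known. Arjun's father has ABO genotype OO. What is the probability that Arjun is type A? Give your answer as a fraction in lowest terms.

1/2

Arjun's mother's ABO genotype from AO × AO: 1/4 AA, 1/2 AO, 1/4 OO.
Crossing each possibility with the father OO and summing P(type A): 1/4·1 + 1/2·1/2 + 1/4·0 = 1/2.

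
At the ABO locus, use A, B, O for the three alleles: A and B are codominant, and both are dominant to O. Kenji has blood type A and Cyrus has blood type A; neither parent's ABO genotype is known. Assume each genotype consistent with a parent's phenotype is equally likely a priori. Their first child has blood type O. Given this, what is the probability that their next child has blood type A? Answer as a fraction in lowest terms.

3/4

Possible genotypes: Kenji ∈ {AA, AO}; Cyrus ∈ {AA, AO}.
Weight each parental genotype pair by prior × P(type-O child):
  AO × AO: posterior weight 1; P(next child type A) = 3/4.
Weighted sum = 3/4.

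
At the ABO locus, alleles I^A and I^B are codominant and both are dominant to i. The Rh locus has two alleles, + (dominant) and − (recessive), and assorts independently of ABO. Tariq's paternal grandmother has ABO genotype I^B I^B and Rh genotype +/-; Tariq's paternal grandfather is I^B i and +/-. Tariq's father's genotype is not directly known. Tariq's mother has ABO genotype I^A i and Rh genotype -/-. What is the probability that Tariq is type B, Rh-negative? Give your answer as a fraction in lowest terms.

3/16

Tariq's father's ABO genotype from I^B I^B × I^B i: 1/2 I^B I^B, 1/2 I^B i.
Crossing each possibility with the mother I^A i and summing P(type B): 1/2·1/2 + 1/2·1/4 = 3/8.
Similarly for Rh via the father's Rh distribution: P(Rh-) = 1/2.
Independent loci: 3/8 × 1/2 = 3/16.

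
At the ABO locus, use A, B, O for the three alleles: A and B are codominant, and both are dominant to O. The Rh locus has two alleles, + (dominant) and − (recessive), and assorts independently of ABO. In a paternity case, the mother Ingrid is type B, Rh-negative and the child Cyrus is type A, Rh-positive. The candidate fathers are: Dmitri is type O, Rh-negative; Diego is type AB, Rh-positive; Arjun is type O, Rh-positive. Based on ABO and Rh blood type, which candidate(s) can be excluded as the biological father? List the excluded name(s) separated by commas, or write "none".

Dmitri, Arjun

A candidate is excluded only if no genotype consistent with his phenotype could produce a type A, Rh-positive child with a type B, Rh-negative mother.
Dmitri (type O, Rh-): no genotype consistent with that phenotype can produce a type-A Rh+ child with a type-B mother.
Arjun (type O, Rh+): no genotype consistent with that phenotype can produce a type-A Rh+ child with a type-B mother.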